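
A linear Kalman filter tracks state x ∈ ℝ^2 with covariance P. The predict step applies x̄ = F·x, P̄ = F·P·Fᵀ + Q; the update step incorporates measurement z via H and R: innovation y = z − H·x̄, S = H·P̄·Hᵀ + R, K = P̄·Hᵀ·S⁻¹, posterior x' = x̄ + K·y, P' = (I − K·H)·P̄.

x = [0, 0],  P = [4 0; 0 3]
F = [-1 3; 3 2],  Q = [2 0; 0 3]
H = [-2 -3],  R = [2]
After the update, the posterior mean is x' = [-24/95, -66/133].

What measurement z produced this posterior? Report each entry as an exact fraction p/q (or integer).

z = [2]

x̄ = F·x = [0, 0]
P̄ = F·P·Fᵀ + Q = [33 6; 6 51]
S = H·P̄·Hᵀ + R = [665]
K = P̄·Hᵀ·S⁻¹ = [-12/95; -33/133]
x' − x̄ = [-24/95, -66/133] = K·y
y = (KᵀK)⁻¹·Kᵀ·(x' − x̄) = [2]
z = y + H·x̄ = [2] + [0] = [2]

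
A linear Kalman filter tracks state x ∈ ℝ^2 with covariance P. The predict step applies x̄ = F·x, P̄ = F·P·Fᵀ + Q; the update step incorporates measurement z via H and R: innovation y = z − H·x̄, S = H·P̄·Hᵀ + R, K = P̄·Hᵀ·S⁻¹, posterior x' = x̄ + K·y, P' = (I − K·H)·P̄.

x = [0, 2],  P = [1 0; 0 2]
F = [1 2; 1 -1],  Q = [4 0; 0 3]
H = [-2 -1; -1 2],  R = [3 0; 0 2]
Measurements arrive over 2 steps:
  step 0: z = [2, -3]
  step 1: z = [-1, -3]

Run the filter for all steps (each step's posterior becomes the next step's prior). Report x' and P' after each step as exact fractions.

step 0: x' = [-9/985, -605/394], P' = [522/985 12/197; 12/197 159/394]
step 1: x' = [262984/363481, -288148/363481], P' = [186435/363481 23298/363481; 23298/363481 142917/363481]

step 0: x̄ = F·x = [4, -2]
step 0: P̄ = F·P·Fᵀ + Q = [13 -3; -3 6]
step 0: y = z − H·x̄ = [8, 5]
step 0: S = H·P̄·Hᵀ + R = [49 23; 23 51]
step 0: K = P̄·Hᵀ·S⁻¹ = [-368/985 -201/985; -69/394 147/394]
step 0: x' = x̄ + K·y = [-9/985, -605/394]
step 0: P' = (I − K·H)·P̄ = [522/985 12/197; 12/197 159/394]
step 1: x̄ = F·x = [-3034/985, 3007/1970]
step 1: P̄ = F·P·Fᵀ + Q = [6292/985 -213/985; -213/985 7509/1970]
step 1: y = z − H·x̄ = [-11099/1970, -8996/985]
step 1: S = H·P̄·Hᵀ + R = [62051/1970 5714/985; 5714/985 24132/985]
step 1: K = P̄·Hᵀ·S⁻¹ = [-132056/363481 -139839/726962; -63171/363481 131268/363481]
step 1: x' = x̄ + K·y = [262984/363481, -288148/363481]
step 1: P' = (I − K·H)·P̄ = [186435/363481 23298/363481; 23298/363481 142917/363481]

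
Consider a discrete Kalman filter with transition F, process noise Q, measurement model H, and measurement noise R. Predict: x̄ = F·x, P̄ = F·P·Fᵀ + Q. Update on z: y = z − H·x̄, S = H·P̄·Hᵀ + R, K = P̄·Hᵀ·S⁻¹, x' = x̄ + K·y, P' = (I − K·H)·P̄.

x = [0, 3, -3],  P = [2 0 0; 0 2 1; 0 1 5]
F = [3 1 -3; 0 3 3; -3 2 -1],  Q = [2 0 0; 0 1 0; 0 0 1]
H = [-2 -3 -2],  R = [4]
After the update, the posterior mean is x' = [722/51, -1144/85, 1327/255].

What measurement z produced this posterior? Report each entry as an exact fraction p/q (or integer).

x̄ = F·x = [12, 0, 9]
P̄ = F·P·Fᵀ + Q = [61 -45 -6; -45 82 0; -6 0 28]
S = H·P̄·Hᵀ + R = [510]
K = P̄·Hᵀ·S⁻¹ = [5/102; -26/85; -22/255]
x' − x̄ = [110/51, -1144/85, -968/255] = K·y
y = (KᵀK)⁻¹·Kᵀ·(x' − x̄) = [44]
z = y + H·x̄ = [44] + [-42] = [2]

z = [2]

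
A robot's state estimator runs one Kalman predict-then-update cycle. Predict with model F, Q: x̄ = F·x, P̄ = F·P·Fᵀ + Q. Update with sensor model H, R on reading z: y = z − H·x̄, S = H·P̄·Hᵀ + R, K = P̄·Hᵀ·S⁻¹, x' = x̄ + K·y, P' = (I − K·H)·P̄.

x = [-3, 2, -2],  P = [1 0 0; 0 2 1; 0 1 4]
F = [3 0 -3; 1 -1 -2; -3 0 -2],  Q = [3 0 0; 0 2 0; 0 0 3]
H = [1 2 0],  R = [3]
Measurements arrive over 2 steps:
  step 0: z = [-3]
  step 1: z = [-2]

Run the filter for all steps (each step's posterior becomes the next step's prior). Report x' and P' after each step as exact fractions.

step 0: x̄ = F·x = [-3, -1, 13]
step 0: P̄ = F·P·Fᵀ + Q = [48 30 15; 30 25 15; 15 15 28]
step 0: y = z − H·x̄ = [2]
step 0: S = H·P̄·Hᵀ + R = [271]
step 0: K = P̄·Hᵀ·S⁻¹ = [108/271; 80/271; 45/271]
step 0: x' = x̄ + K·y = [-597/271, -111/271, 3613/271]
step 0: P' = (I − K·H)·P̄ = [1344/271 -510/271 -795/271; -510/271 375/271 465/271; -795/271 465/271 5563/271]
step 1: x̄ = F·x = [-12630/271, -7712/271, -5435/271]
step 1: P̄ = F·P·Fᵀ + Q = [77286/271 47490/271 18897/271; 47490/271 30573/271 14440/271; 18897/271 14440/271 25621/271]
step 1: y = z − H·x̄ = [27512/271]
step 1: S = H·P̄·Hᵀ + R = [390351/271]
step 1: K = P̄·Hᵀ·S⁻¹ = [57422/130117; 36212/130117; 47777/390351]
step 1: x' = x̄ + K·y = [-234626/130117, -26560/130117, -2978291/390351]
step 1: P' = (I − K·H)·P̄ = [606510/130117 -217122/130117 -1050295/130117; -217122/130117 162879/130117 549036/130117; -1050295/130117 549036/130117 28481702/390351]

step 0: x' = [-597/271, -111/271, 3613/271], P' = [1344/271 -510/271 -795/271; -510/271 375/271 465/271; -795/271 465/271 5563/271]
step 1: x' = [-234626/130117, -26560/130117, -2978291/390351], P' = [606510/130117 -217122/130117 -1050295/130117; -217122/130117 162879/130117 549036/130117; -1050295/130117 549036/130117 28481702/390351]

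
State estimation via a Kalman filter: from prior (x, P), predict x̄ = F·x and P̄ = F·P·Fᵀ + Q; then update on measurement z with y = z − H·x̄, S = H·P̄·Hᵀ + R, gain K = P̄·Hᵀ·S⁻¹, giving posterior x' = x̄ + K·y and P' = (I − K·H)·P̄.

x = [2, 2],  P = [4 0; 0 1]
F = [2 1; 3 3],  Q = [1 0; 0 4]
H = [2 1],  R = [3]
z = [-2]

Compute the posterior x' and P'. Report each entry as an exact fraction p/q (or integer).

x̄ = F·x = [6, 12]
P̄ = F·P·Fᵀ + Q = [18 27; 27 49]
y = z − H·x̄ = [-26]
S = H·P̄·Hᵀ + R = [232]
K = P̄·Hᵀ·S⁻¹ = [63/232; 103/232]
x' = x̄ + K·y = [-123/116, 53/116]
P' = (I − K·H)·P̄ = [207/232 -225/232; -225/232 759/232]

x' = [-123/116, 53/116]
P' = [207/232 -225/232; -225/232 759/232]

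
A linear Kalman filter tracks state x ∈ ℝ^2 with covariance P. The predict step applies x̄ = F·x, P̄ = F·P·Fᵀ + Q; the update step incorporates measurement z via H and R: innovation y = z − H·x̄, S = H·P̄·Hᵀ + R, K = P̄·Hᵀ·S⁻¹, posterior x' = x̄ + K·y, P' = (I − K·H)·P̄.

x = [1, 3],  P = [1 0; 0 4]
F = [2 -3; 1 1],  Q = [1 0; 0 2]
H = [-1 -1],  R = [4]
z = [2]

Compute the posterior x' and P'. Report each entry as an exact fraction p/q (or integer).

x̄ = F·x = [-7, 4]
P̄ = F·P·Fᵀ + Q = [41 -10; -10 7]
y = z − H·x̄ = [-1]
S = H·P̄·Hᵀ + R = [32]
K = P̄·Hᵀ·S⁻¹ = [-31/32; 3/32]
x' = x̄ + K·y = [-193/32, 125/32]
P' = (I − K·H)·P̄ = [351/32 -227/32; -227/32 215/32]

x' = [-193/32, 125/32]
P' = [351/32 -227/32; -227/32 215/32]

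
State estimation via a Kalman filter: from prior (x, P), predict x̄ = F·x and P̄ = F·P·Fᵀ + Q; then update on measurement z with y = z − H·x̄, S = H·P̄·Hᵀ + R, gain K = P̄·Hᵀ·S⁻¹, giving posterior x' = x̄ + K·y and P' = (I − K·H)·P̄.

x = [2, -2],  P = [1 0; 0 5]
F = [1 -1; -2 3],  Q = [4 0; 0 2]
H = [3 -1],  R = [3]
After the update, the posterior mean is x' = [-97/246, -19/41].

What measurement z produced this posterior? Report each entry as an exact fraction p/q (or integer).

x̄ = F·x = [4, -10]
P̄ = F·P·Fᵀ + Q = [10 -17; -17 51]
S = H·P̄·Hᵀ + R = [246]
K = P̄·Hᵀ·S⁻¹ = [47/246; -17/41]
x' − x̄ = [-1081/246, 391/41] = K·y
y = (KᵀK)⁻¹·Kᵀ·(x' − x̄) = [-23]
z = y + H·x̄ = [-23] + [22] = [-1]

z = [-1]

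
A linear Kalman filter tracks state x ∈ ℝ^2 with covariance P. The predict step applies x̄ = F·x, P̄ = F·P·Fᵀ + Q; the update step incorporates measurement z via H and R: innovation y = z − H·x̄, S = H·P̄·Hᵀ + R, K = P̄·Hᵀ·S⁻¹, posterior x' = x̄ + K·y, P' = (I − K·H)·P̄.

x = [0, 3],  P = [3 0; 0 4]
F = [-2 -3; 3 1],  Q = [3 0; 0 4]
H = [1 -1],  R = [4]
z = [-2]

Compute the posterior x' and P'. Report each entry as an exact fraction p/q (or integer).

x̄ = F·x = [-9, 3]
P̄ = F·P·Fᵀ + Q = [51 -30; -30 35]
y = z − H·x̄ = [10]
S = H·P̄·Hᵀ + R = [150]
K = P̄·Hᵀ·S⁻¹ = [27/50; -13/30]
x' = x̄ + K·y = [-18/5, -4/3]
P' = (I − K·H)·P̄ = [363/50 51/10; 51/10 41/6]

x' = [-18/5, -4/3]
P' = [363/50 51/10; 51/10 41/6]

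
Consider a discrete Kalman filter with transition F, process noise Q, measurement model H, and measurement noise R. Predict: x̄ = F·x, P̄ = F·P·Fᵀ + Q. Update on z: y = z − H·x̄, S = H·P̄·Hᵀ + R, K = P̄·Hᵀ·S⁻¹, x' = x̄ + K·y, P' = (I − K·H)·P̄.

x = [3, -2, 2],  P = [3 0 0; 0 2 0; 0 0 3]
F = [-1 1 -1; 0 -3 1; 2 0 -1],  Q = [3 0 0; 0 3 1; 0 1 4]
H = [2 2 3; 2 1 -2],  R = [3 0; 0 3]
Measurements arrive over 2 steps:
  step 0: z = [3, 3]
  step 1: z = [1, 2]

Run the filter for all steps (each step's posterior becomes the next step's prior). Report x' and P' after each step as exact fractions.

step 0: x̄ = F·x = [-7, 8, 4]
step 0: P̄ = F·P·Fᵀ + Q = [11 -9 -3; -9 24 -2; -3 -2 19]
step 0: y = z − H·x̄ = [-11, 17]
step 0: S = H·P̄·Hᵀ + R = [182 -80; -80 143]
step 0: K = P̄·Hᵀ·S⁻¹ = [805/19626 1529/9813; 2116/9813 1870/9813; 3041/19626 -2306/9813]
step 0: x' = x̄ + K·y = [-31417/6542, 29006/3271, -11117/6542]
step 0: P' = (I − K·H)·P̄ = [161809/19626 -113267/9813 43955/19626; -113267/9813 166028/9813 -33058/9813; 43955/19626 -33058/9813 17815/19626]
step 1: x̄ = F·x = [50273/3271, -185153/6542, -51717/6542]
step 1: P̄ = F·P·Fᵀ + Q = [621884/9813 -1001002/9813 -122785/3271; -1001002/9813 3461893/19626 416859/6542; -122785/3271 416859/6542 189245/6542]
step 1: y = z − H·x̄ = [330907/6542, -106289/6542]
step 1: S = H·P̄·Hᵀ + R = [14141509/19626 -2081191/6542; -2081191/6542 1216713/6542]
step 1: K = P̄·Hᵀ·S⁻¹ = [-23298269/214617849 225987247/643853547; 90883913/214617849 -70435264/643853547; 25265474/214617849 -109944895/643853547]
step 1: x' = x̄ + K·y = [2688514115/643853547, -3286846991/643853547, 530315755/643853547]
step 1: P' = (I − K·H)·P̄ = [4974836513/643853547 -6876264107/643853547 1197723589/643853547; -6876264107/643853547 9966376304/643853547 -1787423059/643853547; 1197723589/643853547 -1787423059/643853547 468929402/643853547]

step 0: x' = [-31417/6542, 29006/3271, -11117/6542], P' = [161809/19626 -113267/9813 43955/19626; -113267/9813 166028/9813 -33058/9813; 43955/19626 -33058/9813 17815/19626]
step 1: x' = [2688514115/643853547, -3286846991/643853547, 530315755/643853547], P' = [4974836513/643853547 -6876264107/643853547 1197723589/643853547; -6876264107/643853547 9966376304/643853547 -1787423059/643853547; 1197723589/643853547 -1787423059/643853547 468929402/643853547]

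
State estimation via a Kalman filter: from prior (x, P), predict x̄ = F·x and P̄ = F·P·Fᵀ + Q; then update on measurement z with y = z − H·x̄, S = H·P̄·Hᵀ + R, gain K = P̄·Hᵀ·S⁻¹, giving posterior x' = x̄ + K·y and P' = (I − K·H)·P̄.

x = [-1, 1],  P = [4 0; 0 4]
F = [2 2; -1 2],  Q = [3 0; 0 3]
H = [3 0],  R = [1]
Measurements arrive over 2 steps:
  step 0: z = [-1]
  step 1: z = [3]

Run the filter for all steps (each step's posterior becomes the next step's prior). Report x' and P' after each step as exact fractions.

step 0: x' = [-105/316, 231/79], P' = [35/316 2/79; 2/79 1673/79]
step 1: x' = [126459/125798, 274563/125798], P' = [6980/62899 13357/125798; 13357/125798 436115/62899]

step 0: x̄ = F·x = [0, 3]
step 0: P̄ = F·P·Fᵀ + Q = [35 8; 8 23]
step 0: y = z − H·x̄ = [-1]
step 0: S = H·P̄·Hᵀ + R = [316]
step 0: K = P̄·Hᵀ·S⁻¹ = [105/316; 6/79]
step 0: x' = x̄ + K·y = [-105/316, 231/79]
step 0: P' = (I − K·H)·P̄ = [35/316 2/79; 2/79 1673/79]
step 1: x̄ = F·x = [819/158, 1953/316]
step 1: P̄ = F·P·Fᵀ + Q = [6980/79 13357/158; 13357/158 27719/316]
step 1: y = z − H·x̄ = [-1983/158]
step 1: S = H·P̄·Hᵀ + R = [62899/79]
step 1: K = P̄·Hᵀ·S⁻¹ = [20940/62899; 40071/125798]
step 1: x' = x̄ + K·y = [126459/125798, 274563/125798]
step 1: P' = (I − K·H)·P̄ = [6980/62899 13357/125798; 13357/125798 436115/62899]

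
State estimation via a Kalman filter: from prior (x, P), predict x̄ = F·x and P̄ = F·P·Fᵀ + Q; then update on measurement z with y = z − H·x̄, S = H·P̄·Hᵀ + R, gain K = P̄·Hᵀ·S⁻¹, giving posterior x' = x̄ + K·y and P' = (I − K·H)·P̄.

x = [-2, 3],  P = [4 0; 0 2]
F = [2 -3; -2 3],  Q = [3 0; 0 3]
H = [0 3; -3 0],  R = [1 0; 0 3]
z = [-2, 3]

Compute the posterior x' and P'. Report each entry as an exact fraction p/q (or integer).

x̄ = F·x = [-13, 13]
P̄ = F·P·Fᵀ + Q = [37 -34; -34 37]
y = z − H·x̄ = [-41, -36]
S = H·P̄·Hᵀ + R = [334 306; 306 336]
K = P̄·Hᵀ·S⁻¹ = [-51/3098 -977/3098; 507/1549 17/3098]
x' = x̄ + K·y = [-3011/3098, -956/1549]
P' = (I − K·H)·P̄ = [977/3098 -17/3098; -17/3098 169/1549]

x' = [-3011/3098, -956/1549]
P' = [977/3098 -17/3098; -17/3098 169/1549]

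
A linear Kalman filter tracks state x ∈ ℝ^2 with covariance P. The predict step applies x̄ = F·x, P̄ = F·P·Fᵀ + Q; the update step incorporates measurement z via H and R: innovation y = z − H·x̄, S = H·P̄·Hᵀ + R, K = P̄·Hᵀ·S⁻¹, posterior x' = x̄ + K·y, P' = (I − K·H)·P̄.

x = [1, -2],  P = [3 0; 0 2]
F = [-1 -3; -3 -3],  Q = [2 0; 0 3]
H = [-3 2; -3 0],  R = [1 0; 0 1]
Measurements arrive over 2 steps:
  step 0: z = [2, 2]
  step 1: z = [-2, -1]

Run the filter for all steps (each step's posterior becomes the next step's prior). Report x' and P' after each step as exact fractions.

step 0: x' = [-8923/13783, -33/1253], P' = [1523/13783 207/1253; 207/1253 618/1253]
step 1: x' = [7816789/21450337, -7669485/21450337], P' = [2332129/21450337 3435369/21450337; 3435369/21450337 10184106/21450337]

step 0: x̄ = F·x = [5, 3]
step 0: P̄ = F·P·Fᵀ + Q = [23 27; 27 48]
step 0: y = z − H·x̄ = [11, 17]
step 0: S = H·P̄·Hᵀ + R = [76 45; 45 208]
step 0: K = P̄·Hᵀ·S⁻¹ = [-15/13783 -4569/13783; 615/1253 -621/1253]
step 0: x' = x̄ + K·y = [-8923/13783, -33/1253]
step 0: P' = (I − K·H)·P̄ = [1523/13783 207/1253; 207/1253 618/1253]
step 1: x̄ = F·x = [10012/13783, 27858/13783]
step 1: P̄ = F·P·Fᵀ + Q = [103933/13783 93075/13783; 93075/13783 157224/13783]
step 1: y = z − H·x̄ = [-53246/13783, 16253/13783]
step 1: S = H·P̄·Hᵀ + R = [461176/13783 376947/13783; 376947/13783 949180/13783]
step 1: K = P̄·Hᵀ·S⁻¹ = [-125649/21450337 -6996387/21450337; 10062105/21450337 -10306107/21450337]
step 1: x' = x̄ + K·y = [7816789/21450337, -7669485/21450337]
step 1: P' = (I − K·H)·P̄ = [2332129/21450337 3435369/21450337; 3435369/21450337 10184106/21450337]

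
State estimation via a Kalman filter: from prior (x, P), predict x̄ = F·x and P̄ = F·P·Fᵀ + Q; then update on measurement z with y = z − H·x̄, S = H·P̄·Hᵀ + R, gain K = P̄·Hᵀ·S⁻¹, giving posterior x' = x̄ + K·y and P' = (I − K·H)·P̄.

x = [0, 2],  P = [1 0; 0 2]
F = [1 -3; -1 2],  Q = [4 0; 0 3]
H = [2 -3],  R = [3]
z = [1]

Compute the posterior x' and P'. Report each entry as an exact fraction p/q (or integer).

x' = [-29/359, -114/359]
P' = [1032/359 603/359; 603/359 464/359]

x̄ = F·x = [-6, 4]
P̄ = F·P·Fᵀ + Q = [23 -13; -13 12]
y = z − H·x̄ = [25]
S = H·P̄·Hᵀ + R = [359]
K = P̄·Hᵀ·S⁻¹ = [85/359; -62/359]
x' = x̄ + K·y = [-29/359, -114/359]
P' = (I − K·H)·P̄ = [1032/359 603/359; 603/359 464/359]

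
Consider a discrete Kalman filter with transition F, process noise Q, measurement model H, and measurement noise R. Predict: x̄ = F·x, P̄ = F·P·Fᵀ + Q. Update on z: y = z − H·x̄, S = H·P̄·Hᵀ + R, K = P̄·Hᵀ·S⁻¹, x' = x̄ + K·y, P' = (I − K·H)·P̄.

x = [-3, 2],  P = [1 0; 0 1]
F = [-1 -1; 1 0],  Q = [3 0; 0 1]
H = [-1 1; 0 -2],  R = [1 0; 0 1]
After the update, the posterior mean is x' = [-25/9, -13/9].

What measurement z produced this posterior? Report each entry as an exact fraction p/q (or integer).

x̄ = F·x = [1, -3]
P̄ = F·P·Fᵀ + Q = [5 -1; -1 2]
S = H·P̄·Hᵀ + R = [10 -6; -6 9]
K = P̄·Hᵀ·S⁻¹ = [-7/9 -8/27; 1/18 -11/27]
x' − x̄ = [-34/9, 14/9] = K·y
y = (KᵀK)⁻¹·Kᵀ·(x' − x̄) = [6, -3]
z = y + H·x̄ = [6, -3] + [-4, 6] = [2, 3]

z = [2, 3]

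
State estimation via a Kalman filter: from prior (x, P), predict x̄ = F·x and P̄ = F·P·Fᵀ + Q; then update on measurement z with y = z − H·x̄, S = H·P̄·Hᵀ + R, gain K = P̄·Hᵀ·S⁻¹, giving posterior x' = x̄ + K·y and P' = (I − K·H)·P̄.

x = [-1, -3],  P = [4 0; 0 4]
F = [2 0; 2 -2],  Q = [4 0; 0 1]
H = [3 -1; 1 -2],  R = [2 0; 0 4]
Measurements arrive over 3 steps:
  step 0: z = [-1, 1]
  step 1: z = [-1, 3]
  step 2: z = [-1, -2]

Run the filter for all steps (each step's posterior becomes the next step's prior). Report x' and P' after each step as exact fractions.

step 0: x̄ = F·x = [-2, 4]
step 0: P̄ = F·P·Fᵀ + Q = [20 16; 16 33]
step 0: y = z − H·x̄ = [9, 11]
step 0: S = H·P̄·Hᵀ + R = [119 14; 14 92]
step 0: K = P̄·Hᵀ·S⁻¹ = [527/1344 -73/384; 65/336 -55/96]
step 0: x' = x̄ + K·y = [-1511/2688, -377/672]
step 0: P' = (I − K·H)·P̄ = [313/672 103/168; 103/168 61/42]
step 1: x̄ = F·x = [-1511/1344, -1/448]
step 1: P̄ = F·P·Fᵀ + Q = [985/168 -33/56; -33/56 211/56]
step 1: y = z − H·x̄ = [531/224, 791/192]
step 1: S = H·P̄·Hᵀ + R = [869/14 117/4; 117/4 655/24]
step 1: K = P̄·Hᵀ·S⁻¹ = [48746/140863 -15899/140863; 14545/140863 -57525/140863]
step 1: x' = x̄ + K·y = [-216625/281726, -202826/140863]
step 1: P' = (I − K·H)·P̄ = [51716/140863 57656/140863; 57656/140863 143878/140863]
step 2: x̄ = F·x = [-216625/140863, 189027/140863]
step 2: P̄ = F·P·Fᵀ + Q = [770316/140863 -23760/140863; -23760/140863 461991/140863]
step 2: y = z − H·x̄ = [698039/140863, 312953/140863]
step 2: S = H·P̄·Hᵀ + R = [7819121/140863 3401250/140863; 3401250/140863 3276772/140863]
step 2: K = P̄·Hᵀ·S⁻¹ = [4320369/12470428 -2744097/24940856; 327468/3117607 -2483229/6235214]
step 2: x' = x̄ + K·y = [-1632893/24940856, 6095715/6235214]
step 2: P' = (I − K·H)·P̄ = [2276967/6235214 1255266/3117607; 1255266/3117607 3110862/3117607]

step 0: x' = [-1511/2688, -377/672], P' = [313/672 103/168; 103/168 61/42]
step 1: x' = [-216625/281726, -202826/140863], P' = [51716/140863 57656/140863; 57656/140863 143878/140863]
step 2: x' = [-1632893/24940856, 6095715/6235214], P' = [2276967/6235214 1255266/3117607; 1255266/3117607 3110862/3117607]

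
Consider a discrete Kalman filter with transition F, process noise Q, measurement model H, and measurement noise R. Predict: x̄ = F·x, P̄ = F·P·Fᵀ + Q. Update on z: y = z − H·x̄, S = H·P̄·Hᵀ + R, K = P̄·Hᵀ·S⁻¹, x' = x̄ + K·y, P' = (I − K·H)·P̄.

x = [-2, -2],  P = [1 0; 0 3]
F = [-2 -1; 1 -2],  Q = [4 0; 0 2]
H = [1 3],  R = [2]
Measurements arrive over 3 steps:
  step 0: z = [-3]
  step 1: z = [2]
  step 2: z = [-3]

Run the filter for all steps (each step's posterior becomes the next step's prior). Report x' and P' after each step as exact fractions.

step 0: x̄ = F·x = [6, 2]
step 0: P̄ = F·P·Fᵀ + Q = [11 4; 4 15]
step 0: y = z − H·x̄ = [-15]
step 0: S = H·P̄·Hᵀ + R = [172]
step 0: K = P̄·Hᵀ·S⁻¹ = [23/172; 49/172]
step 0: x' = x̄ + K·y = [687/172, -391/172]
step 0: P' = (I − K·H)·P̄ = [1363/172 -439/172; -439/172 179/172]
step 1: x̄ = F·x = [-983/172, 1469/172]
step 1: P̄ = F·P·Fᵀ + Q = [4563/172 -3685/172; -3685/172 4179/172]
step 1: y = z − H·x̄ = [-770/43]
step 1: S = H·P̄·Hᵀ + R = [5102/43]
step 1: K = P̄·Hᵀ·S⁻¹ = [-1623/5102; 2213/5102]
step 1: x' = x̄ + K·y = [-191/10204, 7893/10204]
step 1: P' = (I − K·H)·P̄ = [148185/10204 -51559/10204; -51559/10204 20137/10204]
step 2: x̄ = F·x = [-7511/10204, -15977/10204]
step 2: P̄ = F·P·Fᵀ + Q = [447457/10204 -410773/10204; -410773/10204 455377/10204]
step 2: y = z − H·x̄ = [12415/5102]
step 2: S = H·P̄·Hᵀ + R = [525405/2551]
step 2: K = P̄·Hᵀ·S⁻¹ = [-392431/1050810; 477679/1050810]
step 2: x' = x̄ + K·y = [-172841/105081, -48295/105081]
step 2: P' = (I − K·H)·P̄ = [7947281/525405 -2779904/525405; -2779904/525405 1085861/525405]

step 0: x' = [687/172, -391/172], P' = [1363/172 -439/172; -439/172 179/172]
step 1: x' = [-191/10204, 7893/10204], P' = [148185/10204 -51559/10204; -51559/10204 20137/10204]
step 2: x' = [-172841/105081, -48295/105081], P' = [7947281/525405 -2779904/525405; -2779904/525405 1085861/525405]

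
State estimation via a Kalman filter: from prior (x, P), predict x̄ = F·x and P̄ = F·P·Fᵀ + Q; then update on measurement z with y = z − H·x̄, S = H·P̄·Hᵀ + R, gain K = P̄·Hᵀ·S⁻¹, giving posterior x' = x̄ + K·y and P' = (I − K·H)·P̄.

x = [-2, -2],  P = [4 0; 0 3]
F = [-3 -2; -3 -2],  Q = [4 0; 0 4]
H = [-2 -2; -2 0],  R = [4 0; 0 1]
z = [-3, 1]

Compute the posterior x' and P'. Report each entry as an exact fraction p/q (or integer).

x' = [-744/2009, 3424/2009]
P' = [452/2009 -352/2009; -352/2009 2052/2009]

x̄ = F·x = [10, 10]
P̄ = F·P·Fᵀ + Q = [52 48; 48 52]
y = z − H·x̄ = [37, 21]
S = H·P̄·Hᵀ + R = [804 400; 400 209]
K = P̄·Hᵀ·S⁻¹ = [-50/2009 -904/2009; -850/2009 704/2009]
x' = x̄ + K·y = [-744/2009, 3424/2009]
P' = (I − K·H)·P̄ = [452/2009 -352/2009; -352/2009 2052/2009]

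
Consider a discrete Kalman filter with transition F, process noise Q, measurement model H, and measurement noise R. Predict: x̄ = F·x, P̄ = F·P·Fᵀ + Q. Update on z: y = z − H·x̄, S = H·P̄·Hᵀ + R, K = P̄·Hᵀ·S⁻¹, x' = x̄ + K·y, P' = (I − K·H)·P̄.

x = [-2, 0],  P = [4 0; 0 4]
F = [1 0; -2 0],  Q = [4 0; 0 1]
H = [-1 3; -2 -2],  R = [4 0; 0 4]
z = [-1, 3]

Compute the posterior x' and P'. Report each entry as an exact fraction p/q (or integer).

x̄ = F·x = [-2, 4]
P̄ = F·P·Fᵀ + Q = [8 -8; -8 17]
y = z − H·x̄ = [-15, 7]
S = H·P̄·Hᵀ + R = [213 -54; -54 40]
K = P̄·Hᵀ·S⁻¹ = [-320/1401 -144/467; 347/1401 -54/467]
x' = x̄ + K·y = [-342/467, -245/467]
P' = (I − K·H)·P̄ = [968/1401 -104/1401; -104/1401 428/1401]

x' = [-342/467, -245/467]
P' = [968/1401 -104/1401; -104/1401 428/1401]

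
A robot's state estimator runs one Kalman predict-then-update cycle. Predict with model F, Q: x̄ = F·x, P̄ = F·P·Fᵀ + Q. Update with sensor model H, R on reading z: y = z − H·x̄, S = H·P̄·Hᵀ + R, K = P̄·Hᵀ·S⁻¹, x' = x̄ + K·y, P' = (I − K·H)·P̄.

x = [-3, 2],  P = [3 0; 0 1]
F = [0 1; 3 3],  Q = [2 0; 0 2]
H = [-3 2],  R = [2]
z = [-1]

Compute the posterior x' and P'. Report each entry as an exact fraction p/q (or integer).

x' = [257/145, 302/145]
P' = [426/145 636/145; 636/145 1021/145]

x̄ = F·x = [2, -3]
P̄ = F·P·Fᵀ + Q = [3 3; 3 38]
y = z − H·x̄ = [11]
S = H·P̄·Hᵀ + R = [145]
K = P̄·Hᵀ·S⁻¹ = [-3/145; 67/145]
x' = x̄ + K·y = [257/145, 302/145]
P' = (I − K·H)·P̄ = [426/145 636/145; 636/145 1021/145]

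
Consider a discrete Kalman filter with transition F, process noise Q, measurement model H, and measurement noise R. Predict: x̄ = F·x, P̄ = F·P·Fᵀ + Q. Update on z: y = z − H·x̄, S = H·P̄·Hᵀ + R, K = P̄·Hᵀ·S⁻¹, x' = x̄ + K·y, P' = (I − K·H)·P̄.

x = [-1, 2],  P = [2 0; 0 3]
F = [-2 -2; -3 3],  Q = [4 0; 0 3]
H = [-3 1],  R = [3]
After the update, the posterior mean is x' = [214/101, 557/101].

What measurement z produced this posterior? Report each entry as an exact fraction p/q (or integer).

x̄ = F·x = [-2, 9]
P̄ = F·P·Fᵀ + Q = [24 -6; -6 48]
S = H·P̄·Hᵀ + R = [303]
K = P̄·Hᵀ·S⁻¹ = [-26/101; 22/101]
x' − x̄ = [416/101, -352/101] = K·y
y = (KᵀK)⁻¹·Kᵀ·(x' − x̄) = [-16]
z = y + H·x̄ = [-16] + [15] = [-1]

z = [-1]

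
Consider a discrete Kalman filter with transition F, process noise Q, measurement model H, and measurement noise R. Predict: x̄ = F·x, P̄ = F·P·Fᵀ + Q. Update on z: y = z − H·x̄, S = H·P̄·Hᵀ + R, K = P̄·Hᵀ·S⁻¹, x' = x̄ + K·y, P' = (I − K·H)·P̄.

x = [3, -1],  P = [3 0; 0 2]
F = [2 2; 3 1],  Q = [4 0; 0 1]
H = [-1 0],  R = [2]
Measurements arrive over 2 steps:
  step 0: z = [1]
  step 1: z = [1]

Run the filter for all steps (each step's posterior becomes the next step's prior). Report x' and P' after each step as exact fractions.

step 0: x̄ = F·x = [4, 8]
step 0: P̄ = F·P·Fᵀ + Q = [24 22; 22 30]
step 0: y = z − H·x̄ = [5]
step 0: S = H·P̄·Hᵀ + R = [26]
step 0: K = P̄·Hᵀ·S⁻¹ = [-12/13; -11/13]
step 0: x' = x̄ + K·y = [-8/13, 49/13]
step 0: P' = (I − K·H)·P̄ = [24/13 22/13; 22/13 148/13]
step 1: x̄ = F·x = [82/13, 25/13]
step 1: P̄ = F·P·Fᵀ + Q = [916/13 616/13; 616/13 509/13]
step 1: y = z − H·x̄ = [95/13]
step 1: S = H·P̄·Hᵀ + R = [942/13]
step 1: K = P̄·Hᵀ·S⁻¹ = [-458/471; -308/471]
step 1: x' = x̄ + K·y = [-376/471, -1345/471]
step 1: P' = (I − K·H)·P̄ = [916/471 616/471; 616/471 3847/471]

step 0: x' = [-8/13, 49/13], P' = [24/13 22/13; 22/13 148/13]
step 1: x' = [-376/471, -1345/471], P' = [916/471 616/471; 616/471 3847/471]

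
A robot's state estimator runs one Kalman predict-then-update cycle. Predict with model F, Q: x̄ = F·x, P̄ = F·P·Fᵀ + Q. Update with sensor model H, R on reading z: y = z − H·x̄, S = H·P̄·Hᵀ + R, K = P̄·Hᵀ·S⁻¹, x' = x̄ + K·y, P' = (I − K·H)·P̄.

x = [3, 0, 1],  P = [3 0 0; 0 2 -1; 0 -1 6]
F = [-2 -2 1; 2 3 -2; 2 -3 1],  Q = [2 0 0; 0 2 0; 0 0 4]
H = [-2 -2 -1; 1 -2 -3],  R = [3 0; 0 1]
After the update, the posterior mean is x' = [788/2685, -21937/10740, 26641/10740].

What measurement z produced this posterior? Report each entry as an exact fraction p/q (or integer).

z = [1, -3]

x̄ = F·x = [-5, 4, 7]
P̄ = F·P·Fᵀ + Q = [32 -43 11; -43 68 -27; 11 -27 46]
S = H·P̄·Hᵀ + R = [41 99; 99 501]
K = P̄·Hᵀ·S⁻¹ = [-242/895 599/2685; -607/3580 -1741/10740; 71/3580 -1607/10740]
x' − x̄ = [14213/2685, -64897/10740, -48539/10740] = K·y
y = (KᵀK)⁻¹·Kᵀ·(x' − x̄) = [6, 31]
z = y + H·x̄ = [6, 31] + [-5, -34] = [1, -3]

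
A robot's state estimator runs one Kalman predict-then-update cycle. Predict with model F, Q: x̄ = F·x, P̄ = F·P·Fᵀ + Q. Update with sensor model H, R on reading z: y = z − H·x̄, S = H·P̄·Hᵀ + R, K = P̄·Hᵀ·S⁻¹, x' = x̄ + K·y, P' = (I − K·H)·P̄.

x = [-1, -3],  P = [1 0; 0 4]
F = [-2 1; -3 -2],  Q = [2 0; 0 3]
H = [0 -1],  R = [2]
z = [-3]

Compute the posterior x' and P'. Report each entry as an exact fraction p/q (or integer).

x̄ = F·x = [-1, 9]
P̄ = F·P·Fᵀ + Q = [10 -2; -2 28]
y = z − H·x̄ = [6]
S = H·P̄·Hᵀ + R = [30]
K = P̄·Hᵀ·S⁻¹ = [1/15; -14/15]
x' = x̄ + K·y = [-3/5, 17/5]
P' = (I − K·H)·P̄ = [148/15 -2/15; -2/15 28/15]

x' = [-3/5, 17/5]
P' = [148/15 -2/15; -2/15 28/15]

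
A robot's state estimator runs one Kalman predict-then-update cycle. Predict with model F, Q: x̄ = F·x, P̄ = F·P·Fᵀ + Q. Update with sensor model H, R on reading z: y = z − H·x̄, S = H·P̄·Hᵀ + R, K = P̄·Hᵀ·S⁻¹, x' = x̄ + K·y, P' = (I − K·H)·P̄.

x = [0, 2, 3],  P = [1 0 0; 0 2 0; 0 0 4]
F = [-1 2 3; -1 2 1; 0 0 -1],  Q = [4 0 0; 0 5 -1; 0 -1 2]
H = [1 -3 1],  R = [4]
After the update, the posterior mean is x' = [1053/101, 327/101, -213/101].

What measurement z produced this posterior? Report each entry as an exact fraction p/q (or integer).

x̄ = F·x = [13, 7, -3]
P̄ = F·P·Fᵀ + Q = [49 21 -12; 21 18 -5; -12 -5 6]
S = H·P̄·Hᵀ + R = [101]
K = P̄·Hᵀ·S⁻¹ = [-26/101; -38/101; 9/101]
x' − x̄ = [-260/101, -380/101, 90/101] = K·y
y = (KᵀK)⁻¹·Kᵀ·(x' − x̄) = [10]
z = y + H·x̄ = [10] + [-11] = [-1]

z = [-1]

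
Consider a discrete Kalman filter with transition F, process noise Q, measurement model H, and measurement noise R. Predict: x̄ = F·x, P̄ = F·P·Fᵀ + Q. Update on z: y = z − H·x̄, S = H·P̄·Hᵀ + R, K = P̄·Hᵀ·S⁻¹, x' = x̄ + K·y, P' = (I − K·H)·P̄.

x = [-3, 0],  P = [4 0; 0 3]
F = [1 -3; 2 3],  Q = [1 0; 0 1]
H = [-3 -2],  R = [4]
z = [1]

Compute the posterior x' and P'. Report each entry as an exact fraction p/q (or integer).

x̄ = F·x = [-3, -6]
P̄ = F·P·Fᵀ + Q = [32 -19; -19 44]
y = z − H·x̄ = [-20]
S = H·P̄·Hᵀ + R = [240]
K = P̄·Hᵀ·S⁻¹ = [-29/120; -31/240]
x' = x̄ + K·y = [11/6, -41/12]
P' = (I − K·H)·P̄ = [1079/60 -3179/120; -3179/120 9599/240]

x' = [11/6, -41/12]
P' = [1079/60 -3179/120; -3179/120 9599/240]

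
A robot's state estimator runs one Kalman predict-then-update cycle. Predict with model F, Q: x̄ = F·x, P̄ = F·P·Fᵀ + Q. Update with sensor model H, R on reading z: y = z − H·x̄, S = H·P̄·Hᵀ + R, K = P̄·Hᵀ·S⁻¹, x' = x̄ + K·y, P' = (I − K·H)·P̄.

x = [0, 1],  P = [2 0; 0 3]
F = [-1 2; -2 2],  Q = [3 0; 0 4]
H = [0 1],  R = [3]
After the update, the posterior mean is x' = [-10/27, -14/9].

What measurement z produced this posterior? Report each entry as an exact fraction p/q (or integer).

x̄ = F·x = [2, 2]
P̄ = F·P·Fᵀ + Q = [17 16; 16 24]
S = H·P̄·Hᵀ + R = [27]
K = P̄·Hᵀ·S⁻¹ = [16/27; 8/9]
x' − x̄ = [-64/27, -32/9] = K·y
y = (KᵀK)⁻¹·Kᵀ·(x' − x̄) = [-4]
z = y + H·x̄ = [-4] + [2] = [-2]

z = [-2]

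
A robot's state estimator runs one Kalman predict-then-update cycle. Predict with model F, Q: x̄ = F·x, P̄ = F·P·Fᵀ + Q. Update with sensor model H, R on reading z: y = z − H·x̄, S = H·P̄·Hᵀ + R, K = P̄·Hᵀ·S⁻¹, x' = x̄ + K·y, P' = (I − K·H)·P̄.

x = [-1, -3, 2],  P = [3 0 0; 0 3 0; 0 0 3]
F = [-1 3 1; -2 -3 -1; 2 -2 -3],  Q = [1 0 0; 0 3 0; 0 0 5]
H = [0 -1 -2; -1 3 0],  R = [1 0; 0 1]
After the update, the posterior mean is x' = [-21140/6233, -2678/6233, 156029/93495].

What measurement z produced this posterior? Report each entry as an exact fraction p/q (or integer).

x̄ = F·x = [-6, 9, -2]
P̄ = F·P·Fᵀ + Q = [34 -24 -33; -24 45 15; -33 15 56]
S = H·P̄·Hᵀ + R = [330 -315; -315 584]
K = P̄·Hᵀ·S⁻¹ = [1278/6233 -442/6233; 419/6233 1923/6233; -49598/93495 -951/6233]
x' − x̄ = [16258/6233, -58775/6233, 343019/93495] = K·y
y = (KᵀK)⁻¹·Kᵀ·(x' − x̄) = [2, -31]
z = y + H·x̄ = [2, -31] + [-5, 33] = [-3, 2]

z = [-3, 2]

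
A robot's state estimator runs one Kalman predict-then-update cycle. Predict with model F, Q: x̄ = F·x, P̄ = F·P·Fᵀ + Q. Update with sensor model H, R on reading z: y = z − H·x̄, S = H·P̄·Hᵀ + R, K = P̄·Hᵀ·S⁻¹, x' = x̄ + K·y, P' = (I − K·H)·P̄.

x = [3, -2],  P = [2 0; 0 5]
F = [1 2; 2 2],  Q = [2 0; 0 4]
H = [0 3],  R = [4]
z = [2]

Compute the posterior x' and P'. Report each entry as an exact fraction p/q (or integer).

x' = [-145/73, 50/73]
P' = [456/73 24/73; 24/73 32/73]

x̄ = F·x = [-1, 2]
P̄ = F·P·Fᵀ + Q = [24 24; 24 32]
y = z − H·x̄ = [-4]
S = H·P̄·Hᵀ + R = [292]
K = P̄·Hᵀ·S⁻¹ = [18/73; 24/73]
x' = x̄ + K·y = [-145/73, 50/73]
P' = (I − K·H)·P̄ = [456/73 24/73; 24/73 32/73]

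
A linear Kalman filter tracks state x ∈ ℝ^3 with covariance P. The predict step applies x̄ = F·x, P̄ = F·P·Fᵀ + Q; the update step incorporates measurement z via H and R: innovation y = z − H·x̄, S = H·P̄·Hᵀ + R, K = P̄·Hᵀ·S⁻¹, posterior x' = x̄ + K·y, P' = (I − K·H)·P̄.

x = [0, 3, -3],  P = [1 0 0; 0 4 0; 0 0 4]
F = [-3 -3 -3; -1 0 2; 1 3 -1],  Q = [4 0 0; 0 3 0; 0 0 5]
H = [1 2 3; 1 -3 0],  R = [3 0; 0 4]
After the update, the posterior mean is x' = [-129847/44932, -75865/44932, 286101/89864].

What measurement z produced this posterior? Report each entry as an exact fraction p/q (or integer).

x̄ = F·x = [0, -6, 12]
P̄ = F·P·Fᵀ + Q = [85 -21 -27; -21 20 -9; -27 -9 46]
S = H·P̄·Hᵀ + R = [228 -14; -14 395]
K = P̄·Hᵀ·S⁻¹ = [-6469/44932 8303/22466; -2147/44932 -4645/22466; 36735/89864 651/44932]
x' − x̄ = [-129847/44932, 193727/44932, -792267/89864] = K·y
y = (KᵀK)⁻¹·Kᵀ·(x' − x̄) = [-21, -16]
z = y + H·x̄ = [-21, -16] + [24, 18] = [3, 2]

z = [3, 2]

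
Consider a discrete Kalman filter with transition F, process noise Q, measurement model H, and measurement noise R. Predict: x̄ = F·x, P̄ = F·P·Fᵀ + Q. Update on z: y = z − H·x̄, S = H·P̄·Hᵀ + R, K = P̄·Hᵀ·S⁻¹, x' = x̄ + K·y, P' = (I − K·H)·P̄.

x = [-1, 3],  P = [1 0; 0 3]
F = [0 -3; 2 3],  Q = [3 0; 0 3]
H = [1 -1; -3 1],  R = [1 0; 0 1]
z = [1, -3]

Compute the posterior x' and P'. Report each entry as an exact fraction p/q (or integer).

x' = [399/583, -399/583]
P' = [204/583 379/583; 379/583 2944/1749]

x̄ = F·x = [-9, 7]
P̄ = F·P·Fᵀ + Q = [30 -27; -27 34]
y = z − H·x̄ = [17, -37]
S = H·P̄·Hᵀ + R = [119 -232; -232 467]
K = P̄·Hᵀ·S⁻¹ = [-175/583 -233/583; -1807/1749 -467/1749]
x' = x̄ + K·y = [399/583, -399/583]
P' = (I − K·H)·P̄ = [204/583 379/583; 379/583 2944/1749]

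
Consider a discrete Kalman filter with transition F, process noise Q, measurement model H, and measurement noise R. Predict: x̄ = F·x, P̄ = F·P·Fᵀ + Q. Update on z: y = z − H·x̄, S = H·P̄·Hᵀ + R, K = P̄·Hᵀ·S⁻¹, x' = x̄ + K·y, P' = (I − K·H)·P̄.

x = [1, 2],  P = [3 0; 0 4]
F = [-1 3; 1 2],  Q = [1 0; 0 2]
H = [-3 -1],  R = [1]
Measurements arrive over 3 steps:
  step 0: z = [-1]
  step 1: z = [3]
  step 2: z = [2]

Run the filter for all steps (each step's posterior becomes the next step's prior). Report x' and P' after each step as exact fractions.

step 0: x̄ = F·x = [5, 5]
step 0: P̄ = F·P·Fᵀ + Q = [40 21; 21 21]
step 0: y = z − H·x̄ = [19]
step 0: S = H·P̄·Hᵀ + R = [508]
step 0: K = P̄·Hᵀ·S⁻¹ = [-141/508; -21/127]
step 0: x' = x̄ + K·y = [-139/508, 236/127]
step 0: P' = (I − K·H)·P̄ = [439/508 -294/127; -294/127 903/127]
step 1: x̄ = F·x = [2971/508, 1749/508]
step 1: P̄ = F·P·Fᵀ + Q = [40511/508 20057/508; 20057/508 11199/508]
step 1: y = z − H·x̄ = [6093/254]
step 1: S = H·P̄·Hᵀ + R = [124162/127]
step 1: K = P̄·Hᵀ·S⁻¹ = [-70795/248324; -35685/248324]
step 1: x' = x̄ + K·y = [-491879/496648, -2121/496648]
step 1: P' = (I − K·H)·P̄ = [141691/496648 -283483/496648; -283483/496648 921819/496648]
step 2: x̄ = F·x = [121379/124162, -496121/496648]
step 2: P̄ = F·P·Fᵀ + Q = [1329451/62081 1276435/124162; 1276435/124162 3688331/496648]
step 2: y = z − H·x̄ = [1953723/496648]
step 2: S = H·P̄·Hᵀ + R = [130539891/496648]
step 2: K = P̄·Hᵀ·S⁻¹ = [-37012564/130539891; -19005551/130539891]
step 2: x' = x̄ + K·y = [-5995589/43513297, -68388586/43513297]
step 2: P' = (I − K·H)·P̄ = [37131359/130539891 -74381513/130539891; -74381513/130539891 242150090/130539891]

step 0: x' = [-139/508, 236/127], P' = [439/508 -294/127; -294/127 903/127]
step 1: x' = [-491879/496648, -2121/496648], P' = [141691/496648 -283483/496648; -283483/496648 921819/496648]
step 2: x' = [-5995589/43513297, -68388586/43513297], P' = [37131359/130539891 -74381513/130539891; -74381513/130539891 242150090/130539891]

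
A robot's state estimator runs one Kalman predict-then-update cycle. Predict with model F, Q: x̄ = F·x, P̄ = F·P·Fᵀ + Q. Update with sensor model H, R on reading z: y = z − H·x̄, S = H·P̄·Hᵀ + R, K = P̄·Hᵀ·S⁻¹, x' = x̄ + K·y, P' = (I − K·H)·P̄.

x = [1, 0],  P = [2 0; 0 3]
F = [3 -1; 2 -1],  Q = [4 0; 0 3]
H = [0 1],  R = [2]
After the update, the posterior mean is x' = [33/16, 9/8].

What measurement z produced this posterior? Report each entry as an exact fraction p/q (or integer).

z = [1]

x̄ = F·x = [3, 2]
P̄ = F·P·Fᵀ + Q = [25 15; 15 14]
S = H·P̄·Hᵀ + R = [16]
K = P̄·Hᵀ·S⁻¹ = [15/16; 7/8]
x' − x̄ = [-15/16, -7/8] = K·y
y = (KᵀK)⁻¹·Kᵀ·(x' − x̄) = [-1]
z = y + H·x̄ = [-1] + [2] = [1]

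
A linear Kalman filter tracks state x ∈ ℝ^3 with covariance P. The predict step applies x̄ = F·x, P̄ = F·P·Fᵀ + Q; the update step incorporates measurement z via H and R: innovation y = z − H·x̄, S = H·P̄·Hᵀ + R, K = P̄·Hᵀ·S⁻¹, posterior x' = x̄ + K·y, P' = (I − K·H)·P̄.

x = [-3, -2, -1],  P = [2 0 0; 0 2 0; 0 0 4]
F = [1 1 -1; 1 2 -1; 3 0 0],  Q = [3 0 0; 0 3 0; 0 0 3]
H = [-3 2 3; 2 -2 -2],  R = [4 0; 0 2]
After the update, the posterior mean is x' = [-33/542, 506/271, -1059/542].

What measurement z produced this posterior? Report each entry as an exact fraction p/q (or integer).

x̄ = F·x = [-4, -6, -9]
P̄ = F·P·Fᵀ + Q = [11 10 6; 10 17 6; 6 6 21]
S = H·P̄·Hᵀ + R = [204 -148; -148 118]
K = P̄·Hᵀ·S⁻¹ = [-445/1084 -325/542; -313/542 -256/271; 255/1084 -33/542]
x' − x̄ = [2135/542, 2132/271, 3819/542] = K·y
y = (KᵀK)⁻¹·Kᵀ·(x' − x̄) = [24, -23]
z = y + H·x̄ = [24, -23] + [-27, 22] = [-3, -1]

z = [-3, -1]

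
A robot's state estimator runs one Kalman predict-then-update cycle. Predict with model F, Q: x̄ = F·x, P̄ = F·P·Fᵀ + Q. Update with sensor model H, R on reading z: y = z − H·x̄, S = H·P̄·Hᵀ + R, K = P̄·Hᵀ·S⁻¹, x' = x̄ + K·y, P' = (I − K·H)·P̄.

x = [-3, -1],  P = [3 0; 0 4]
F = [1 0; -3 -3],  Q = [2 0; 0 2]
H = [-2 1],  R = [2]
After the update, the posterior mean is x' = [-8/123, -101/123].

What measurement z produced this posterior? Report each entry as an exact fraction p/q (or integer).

z = [-1]

x̄ = F·x = [-3, 12]
P̄ = F·P·Fᵀ + Q = [5 -9; -9 65]
S = H·P̄·Hᵀ + R = [123]
K = P̄·Hᵀ·S⁻¹ = [-19/123; 83/123]
x' − x̄ = [361/123, -1577/123] = K·y
y = (KᵀK)⁻¹·Kᵀ·(x' − x̄) = [-19]
z = y + H·x̄ = [-19] + [18] = [-1]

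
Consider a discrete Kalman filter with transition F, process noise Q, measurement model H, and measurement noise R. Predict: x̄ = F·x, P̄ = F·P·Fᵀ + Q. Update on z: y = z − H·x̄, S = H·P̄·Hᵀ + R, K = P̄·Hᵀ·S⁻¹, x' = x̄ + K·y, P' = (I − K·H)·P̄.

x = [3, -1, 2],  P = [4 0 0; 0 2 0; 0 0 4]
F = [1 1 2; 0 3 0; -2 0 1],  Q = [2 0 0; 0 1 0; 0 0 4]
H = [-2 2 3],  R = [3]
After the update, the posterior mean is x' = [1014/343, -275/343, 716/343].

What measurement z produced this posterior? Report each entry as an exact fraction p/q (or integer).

z = [-1]

x̄ = F·x = [6, -3, -4]
P̄ = F·P·Fᵀ + Q = [24 6 0; 6 19 0; 0 0 24]
S = H·P̄·Hᵀ + R = [343]
K = P̄·Hᵀ·S⁻¹ = [-36/343; 26/343; 72/343]
x' − x̄ = [-1044/343, 754/343, 2088/343] = K·y
y = (KᵀK)⁻¹·Kᵀ·(x' − x̄) = [29]
z = y + H·x̄ = [29] + [-30] = [-1]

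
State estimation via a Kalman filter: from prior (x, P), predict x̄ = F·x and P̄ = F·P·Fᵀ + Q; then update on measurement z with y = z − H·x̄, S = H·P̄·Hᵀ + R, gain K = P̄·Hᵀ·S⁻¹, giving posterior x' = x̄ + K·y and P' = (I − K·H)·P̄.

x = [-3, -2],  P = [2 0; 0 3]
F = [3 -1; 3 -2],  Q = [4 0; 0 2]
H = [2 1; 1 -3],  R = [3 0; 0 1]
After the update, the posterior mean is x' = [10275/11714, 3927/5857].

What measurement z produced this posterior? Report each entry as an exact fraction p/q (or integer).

x̄ = F·x = [-7, -5]
P̄ = F·P·Fᵀ + Q = [25 24; 24 32]
S = H·P̄·Hᵀ + R = [231 -166; -166 170]
K = P̄·Hᵀ·S⁻¹ = [2389/5857 1427/11714; 824/5857 -1676/5857]
x' − x̄ = [92273/11714, 33212/5857] = K·y
y = (KᵀK)⁻¹·Kᵀ·(x' − x̄) = [22, -9]
z = y + H·x̄ = [22, -9] + [-19, 8] = [3, -1]

z = [3, -1]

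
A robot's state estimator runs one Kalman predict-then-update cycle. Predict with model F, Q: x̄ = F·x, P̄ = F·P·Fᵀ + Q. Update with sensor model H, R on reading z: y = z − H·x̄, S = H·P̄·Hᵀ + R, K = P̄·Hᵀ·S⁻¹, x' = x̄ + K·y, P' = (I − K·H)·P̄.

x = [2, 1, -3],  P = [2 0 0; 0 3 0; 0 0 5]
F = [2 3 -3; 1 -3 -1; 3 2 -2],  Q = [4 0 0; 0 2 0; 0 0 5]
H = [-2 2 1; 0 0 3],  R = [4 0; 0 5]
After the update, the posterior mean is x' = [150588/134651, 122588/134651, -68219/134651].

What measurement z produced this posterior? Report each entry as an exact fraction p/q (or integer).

z = [-1, -2]

x̄ = F·x = [16, 2, 14]
P̄ = F·P·Fᵀ + Q = [84 -8 60; -8 36 -2; 60 -2 55]
S = H·P̄·Hᵀ + R = [355 -207; -207 500]
K = P̄·Hᵀ·S⁻¹ = [-24740/134651 38232/134651; 41758/134651 15672/134651; -345/134651 44292/134651]
x' − x̄ = [-2003828/134651, -146714/134651, -1953333/134651] = K·y
y = (KᵀK)⁻¹·Kᵀ·(x' − x̄) = [13, -44]
z = y + H·x̄ = [13, -44] + [-14, 42] = [-1, -2]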